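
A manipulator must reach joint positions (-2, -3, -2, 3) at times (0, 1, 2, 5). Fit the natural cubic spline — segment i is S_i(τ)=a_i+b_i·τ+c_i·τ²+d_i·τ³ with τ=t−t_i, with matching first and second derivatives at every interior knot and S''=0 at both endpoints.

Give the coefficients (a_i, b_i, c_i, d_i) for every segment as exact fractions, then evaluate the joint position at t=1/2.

Δ: Δ0=-1, Δ1=1, Δ2=5/3
row 1: diag=4, rhs=12; c'=1/4, d'=3
row 2: denom=8−1·1/4=31/4; d'=(4−1·3)/(31/4)=4/31
back: M2=4/31
back: M1=3−1/4·4/31=92/31
M: M0=0, M1=92/31, M2=4/31, M3=0
seg 0: a=-2, c=M0/2=0, d=(M1−M0)/(6·1)=46/93, b=Δ0−h0·(2M0+M1)/6=-139/93
seg 1: a=-3, c=M1/2=46/31, d=(M2−M1)/(6·1)=-44/93, b=Δ1−h1·(2M1+M2)/6=-1/93
seg 2: a=-2, c=M2/2=2/31, d=(M3−M2)/(6·3)=-2/279, b=Δ2−h2·(2M2+M3)/6=143/93
t_q=1/2 → seg 0, τ=1/2; S=-2+-139/93·τ+0·τ²+46/93·τ³=-333/124

  seg 0: a=-2 b=-139/93 c=0 d=46/93
  seg 1: a=-3 b=-1/93 c=46/31 d=-44/93
  seg 2: a=-2 b=143/93 c=2/31 d=-2/279
S(1/2) = -333/124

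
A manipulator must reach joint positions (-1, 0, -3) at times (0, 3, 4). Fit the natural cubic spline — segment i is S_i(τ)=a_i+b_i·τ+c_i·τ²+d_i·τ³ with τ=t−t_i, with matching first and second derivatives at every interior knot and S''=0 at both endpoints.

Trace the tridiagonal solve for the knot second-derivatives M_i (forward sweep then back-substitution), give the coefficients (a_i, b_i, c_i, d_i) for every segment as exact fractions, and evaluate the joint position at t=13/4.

Δ: Δ0=1/3, Δ1=-3
row 1: diag=8, rhs=-20; c'=1/8, d'=-5/2
back: M1=-5/2
M: M0=0, M1=-5/2, M2=0
seg 0: a=-1, c=M0/2=0, d=(M1−M0)/(6·3)=-5/36, b=Δ0−h0·(2M0+M1)/6=19/12
seg 1: a=0, c=M1/2=-5/4, d=(M2−M1)/(6·1)=5/12, b=Δ1−h1·(2M1+M2)/6=-13/6
t_q=13/4 → seg 1, τ=1/4; S=0+-13/6·τ+-5/4·τ²+5/12·τ³=-157/256

  seg 0: a=-1 b=19/12 c=0 d=-5/36
  seg 1: a=0 b=-13/6 c=-5/4 d=5/12
S(13/4) = -157/256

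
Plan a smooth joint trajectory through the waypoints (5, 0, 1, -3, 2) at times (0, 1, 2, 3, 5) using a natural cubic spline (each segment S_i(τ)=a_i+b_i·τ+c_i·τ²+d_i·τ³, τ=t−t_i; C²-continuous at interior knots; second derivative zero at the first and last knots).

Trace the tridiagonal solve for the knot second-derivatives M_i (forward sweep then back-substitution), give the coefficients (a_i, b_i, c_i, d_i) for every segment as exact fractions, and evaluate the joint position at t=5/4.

Δ: Δ0=-5, Δ1=1, Δ2=-4, Δ3=5/2
row 1: diag=4, rhs=36; c'=1/4, d'=9
row 2: denom=4−1·1/4=15/4; d'=(-30−1·9)/(15/4)=-52/5
row 3: denom=6−1·4/15=86/15; d'=(39−1·-52/5)/(86/15)=741/86
back: M3=741/86
back: M2=-52/5−4/15·741/86=-546/43
back: M1=9−1/4·-546/43=1047/86
M: M0=0, M1=1047/86, M2=-546/43, M3=741/86, M4=0
seg 0: a=5, c=M0/2=0, d=(M1−M0)/(6·1)=349/172, b=Δ0−h0·(2M0+M1)/6=-1209/172
seg 1: a=0, c=M1/2=1047/172, d=(M2−M1)/(6·1)=-713/172, b=Δ1−h1·(2M1+M2)/6=-81/86
seg 2: a=1, c=M2/2=-273/43, d=(M3−M2)/(6·1)=611/172, b=Δ2−h2·(2M2+M3)/6=-207/172
seg 3: a=-3, c=M3/2=741/172, d=(M4−M3)/(6·2)=-247/344, b=Δ3−h3·(2M3+M4)/6=-279/86
t_q=5/4 → seg 1, τ=1/4; S=0+-81/86·τ+1047/172·τ²+-713/172·τ³=883/11008

  seg 0: a=5 b=-1209/172 c=0 d=349/172
  seg 1: a=0 b=-81/86 c=1047/172 d=-713/172
  seg 2: a=1 b=-207/172 c=-273/43 d=611/172
  seg 3: a=-3 b=-279/86 c=741/172 d=-247/344
S(5/4) = 883/11008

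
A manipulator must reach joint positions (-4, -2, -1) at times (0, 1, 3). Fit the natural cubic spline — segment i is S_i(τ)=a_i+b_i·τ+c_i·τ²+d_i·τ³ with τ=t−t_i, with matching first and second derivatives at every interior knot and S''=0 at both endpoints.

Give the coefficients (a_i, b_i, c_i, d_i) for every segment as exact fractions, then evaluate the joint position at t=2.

Δ: Δ0=2, Δ1=1/2
row 1: diag=6, rhs=-9; c'=1/3, d'=-3/2
back: M1=-3/2
M: M0=0, M1=-3/2, M2=0
seg 0: a=-4, c=M0/2=0, d=(M1−M0)/(6·1)=-1/4, b=Δ0−h0·(2M0+M1)/6=9/4
seg 1: a=-2, c=M1/2=-3/4, d=(M2−M1)/(6·2)=1/8, b=Δ1−h1·(2M1+M2)/6=3/2
t_q=2 → seg 1, τ=1; S=-2+3/2·τ+-3/4·τ²+1/8·τ³=-9/8

  seg 0: a=-4 b=9/4 c=0 d=-1/4
  seg 1: a=-2 b=3/2 c=-3/4 d=1/8
S(2) = -9/8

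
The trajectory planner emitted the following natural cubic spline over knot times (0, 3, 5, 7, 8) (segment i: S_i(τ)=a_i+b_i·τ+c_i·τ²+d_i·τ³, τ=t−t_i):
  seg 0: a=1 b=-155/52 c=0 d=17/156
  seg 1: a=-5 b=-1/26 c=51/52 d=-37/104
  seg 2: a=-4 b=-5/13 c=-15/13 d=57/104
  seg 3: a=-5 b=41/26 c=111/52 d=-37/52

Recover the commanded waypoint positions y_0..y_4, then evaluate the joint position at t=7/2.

y_0 = S_0(0) = a_0 = 1
y_1 = S_1(0) = a_1 = -5
y_2 = S_2(0) = a_2 = -4
y_3 = S_3(0) = a_3 = -5
y_4 = S_3(1) = -2
t_q=7/2 is in segment 1 (τ=1/2); S_1(τ)=-4009/832

y_0=1 y_1=-5 y_2=-4 y_3=-5 y_4=-2
S(7/2) = -4009/832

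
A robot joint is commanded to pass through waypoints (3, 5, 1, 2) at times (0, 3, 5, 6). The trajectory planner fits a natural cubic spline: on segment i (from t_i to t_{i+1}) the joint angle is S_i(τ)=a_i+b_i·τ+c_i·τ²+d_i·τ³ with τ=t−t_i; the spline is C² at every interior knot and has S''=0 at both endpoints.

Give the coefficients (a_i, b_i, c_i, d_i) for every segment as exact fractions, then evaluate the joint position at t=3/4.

  seg 0: a=3 b=155/84 c=0 d=-11/84
  seg 1: a=5 b=-71/42 c=-33/28 d=43/84
  seg 2: a=1 b=-11/42 c=53/28 d=-53/84
S(3/4) = 7757/1792

Δ: Δ0=2/3, Δ1=-2, Δ2=1
row 1: diag=10, rhs=-16; c'=1/5, d'=-8/5
row 2: denom=6−2·1/5=28/5; d'=(18−2·-8/5)/(28/5)=53/14
back: M2=53/14
back: M1=-8/5−1/5·53/14=-33/14
M: M0=0, M1=-33/14, M2=53/14, M3=0
seg 0: a=3, c=M0/2=0, d=(M1−M0)/(6·3)=-11/84, b=Δ0−h0·(2M0+M1)/6=155/84
seg 1: a=5, c=M1/2=-33/28, d=(M2−M1)/(6·2)=43/84, b=Δ1−h1·(2M1+M2)/6=-71/42
seg 2: a=1, c=M2/2=53/28, d=(M3−M2)/(6·1)=-53/84, b=Δ2−h2·(2M2+M3)/6=-11/42
t_q=3/4 → seg 0, τ=3/4; S=3+155/84·τ+0·τ²+-11/84·τ³=7757/1792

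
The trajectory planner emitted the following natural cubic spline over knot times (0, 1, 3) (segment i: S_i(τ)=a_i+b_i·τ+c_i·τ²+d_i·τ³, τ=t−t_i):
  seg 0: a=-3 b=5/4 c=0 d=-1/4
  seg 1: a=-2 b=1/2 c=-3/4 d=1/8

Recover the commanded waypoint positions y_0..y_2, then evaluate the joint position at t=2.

y_0 = S_0(0) = a_0 = -3
y_1 = S_1(0) = a_1 = -2
y_2 = S_1(2) = -3
t_q=2 is in segment 1 (τ=1); S_1(τ)=-17/8

y_0=-3 y_1=-2 y_2=-3
S(2) = -17/8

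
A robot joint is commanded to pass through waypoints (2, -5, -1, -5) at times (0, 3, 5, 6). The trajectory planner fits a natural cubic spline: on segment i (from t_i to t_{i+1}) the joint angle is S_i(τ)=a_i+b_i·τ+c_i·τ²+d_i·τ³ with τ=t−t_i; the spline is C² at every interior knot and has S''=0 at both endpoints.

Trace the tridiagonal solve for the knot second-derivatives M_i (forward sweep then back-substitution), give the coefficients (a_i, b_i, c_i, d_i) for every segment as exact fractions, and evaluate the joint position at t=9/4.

  seg 0: a=2 b=-367/84 c=0 d=19/84
  seg 1: a=-5 b=73/42 c=57/28 d=-20/21
  seg 2: a=-1 b=-65/42 c=-103/28 d=103/84
S(9/4) = -1345/256

Δ: Δ0=-7/3, Δ1=2, Δ2=-4
row 1: diag=10, rhs=26; c'=1/5, d'=13/5
row 2: denom=6−2·1/5=28/5; d'=(-36−2·13/5)/(28/5)=-103/14
back: M2=-103/14
back: M1=13/5−1/5·-103/14=57/14
M: M0=0, M1=57/14, M2=-103/14, M3=0
seg 0: a=2, c=M0/2=0, d=(M1−M0)/(6·3)=19/84, b=Δ0−h0·(2M0+M1)/6=-367/84
seg 1: a=-5, c=M1/2=57/28, d=(M2−M1)/(6·2)=-20/21, b=Δ1−h1·(2M1+M2)/6=73/42
seg 2: a=-1, c=M2/2=-103/28, d=(M3−M2)/(6·1)=103/84, b=Δ2−h2·(2M2+M3)/6=-65/42
t_q=9/4 → seg 0, τ=9/4; S=2+-367/84·τ+0·τ²+19/84·τ³=-1345/256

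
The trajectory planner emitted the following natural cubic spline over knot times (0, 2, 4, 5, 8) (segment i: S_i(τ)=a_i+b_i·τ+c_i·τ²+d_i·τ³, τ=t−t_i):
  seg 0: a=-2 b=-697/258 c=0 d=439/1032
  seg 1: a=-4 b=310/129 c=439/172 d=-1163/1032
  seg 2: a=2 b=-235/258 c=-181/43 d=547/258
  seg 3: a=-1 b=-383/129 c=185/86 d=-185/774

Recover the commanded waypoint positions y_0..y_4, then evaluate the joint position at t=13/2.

y_0=-2 y_1=-4 y_2=2 y_3=-1 y_4=3
S(13/2) = -977/688

y_0 = S_0(0) = a_0 = -2
y_1 = S_1(0) = a_1 = -4
y_2 = S_2(0) = a_2 = 2
y_3 = S_3(0) = a_3 = -1
y_4 = S_3(3) = 3
t_q=13/2 is in segment 3 (τ=3/2); S_3(τ)=-977/688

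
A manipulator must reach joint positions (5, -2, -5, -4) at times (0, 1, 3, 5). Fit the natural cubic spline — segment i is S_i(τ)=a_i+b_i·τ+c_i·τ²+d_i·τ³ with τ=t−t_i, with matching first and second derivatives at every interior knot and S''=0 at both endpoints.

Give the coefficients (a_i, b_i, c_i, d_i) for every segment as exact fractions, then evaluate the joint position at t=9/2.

  seg 0: a=5 b=-87/11 c=0 d=10/11
  seg 1: a=-2 b=-57/11 c=30/11 d=-39/88
  seg 2: a=-5 b=9/22 c=3/44 d=-1/88
S(9/2) = -3007/704

Δ: Δ0=-7, Δ1=-3/2, Δ2=1/2
row 1: diag=6, rhs=33; c'=1/3, d'=11/2
row 2: denom=8−2·1/3=22/3; d'=(12−2·11/2)/(22/3)=3/22
back: M2=3/22
back: M1=11/2−1/3·3/22=60/11
M: M0=0, M1=60/11, M2=3/22, M3=0
seg 0: a=5, c=M0/2=0, d=(M1−M0)/(6·1)=10/11, b=Δ0−h0·(2M0+M1)/6=-87/11
seg 1: a=-2, c=M1/2=30/11, d=(M2−M1)/(6·2)=-39/88, b=Δ1−h1·(2M1+M2)/6=-57/11
seg 2: a=-5, c=M2/2=3/44, d=(M3−M2)/(6·2)=-1/88, b=Δ2−h2·(2M2+M3)/6=9/22
t_q=9/2 → seg 2, τ=3/2; S=-5+9/22·τ+3/44·τ²+-1/88·τ³=-3007/704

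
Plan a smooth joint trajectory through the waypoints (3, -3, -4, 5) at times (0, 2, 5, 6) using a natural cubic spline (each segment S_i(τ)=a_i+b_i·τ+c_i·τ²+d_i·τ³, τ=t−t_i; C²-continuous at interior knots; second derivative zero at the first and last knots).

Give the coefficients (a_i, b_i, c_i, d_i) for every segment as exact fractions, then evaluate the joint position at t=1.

Δ: Δ0=-3, Δ1=-1/3, Δ2=9
row 1: diag=10, rhs=16; c'=3/10, d'=8/5
row 2: denom=8−3·3/10=71/10; d'=(56−3·8/5)/(71/10)=512/71
back: M2=512/71
back: M1=8/5−3/10·512/71=-40/71
M: M0=0, M1=-40/71, M2=512/71, M3=0
seg 0: a=3, c=M0/2=0, d=(M1−M0)/(6·2)=-10/213, b=Δ0−h0·(2M0+M1)/6=-599/213
seg 1: a=-3, c=M1/2=-20/71, d=(M2−M1)/(6·3)=92/213, b=Δ1−h1·(2M1+M2)/6=-719/213
seg 2: a=-4, c=M2/2=256/71, d=(M3−M2)/(6·1)=-256/213, b=Δ2−h2·(2M2+M3)/6=1405/213
t_q=1 → seg 0, τ=1; S=3+-599/213·τ+0·τ²+-10/213·τ³=10/71

  seg 0: a=3 b=-599/213 c=0 d=-10/213
  seg 1: a=-3 b=-719/213 c=-20/71 d=92/213
  seg 2: a=-4 b=1405/213 c=256/71 d=-256/213
S(1) = 10/71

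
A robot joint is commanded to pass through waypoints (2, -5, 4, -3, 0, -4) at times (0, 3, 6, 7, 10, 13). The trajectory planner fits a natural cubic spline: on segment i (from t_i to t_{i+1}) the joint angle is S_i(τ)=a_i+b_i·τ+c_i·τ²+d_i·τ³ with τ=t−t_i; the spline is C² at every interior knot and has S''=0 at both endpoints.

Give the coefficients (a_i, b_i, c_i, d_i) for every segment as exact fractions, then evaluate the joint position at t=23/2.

Δ: Δ0=-7/3, Δ1=3, Δ2=-7, Δ3=1, Δ4=-4/3
row 1: diag=12, rhs=32; c'=1/4, d'=8/3
row 2: denom=8−3·1/4=29/4; d'=(-60−3·8/3)/(29/4)=-272/29
row 3: denom=8−1·4/29=228/29; d'=(48−1·-272/29)/(228/29)=416/57
row 4: denom=12−3·29/76=825/76; d'=(-14−3·416/57)/(825/76)=-248/75
back: M4=-248/75
back: M3=416/57−29/76·-248/75=214/25
back: M2=-272/29−4/29·214/25=-264/25
back: M1=8/3−1/4·-264/25=398/75
M: M0=0, M1=398/75, M2=-264/25, M3=214/25, M4=-248/75, M5=0
seg 0: a=2, c=M0/2=0, d=(M1−M0)/(6·3)=199/675, b=Δ0−h0·(2M0+M1)/6=-374/75
seg 1: a=-5, c=M1/2=199/75, d=(M2−M1)/(6·3)=-119/135, b=Δ1−h1·(2M1+M2)/6=223/75
seg 2: a=4, c=M2/2=-132/25, d=(M3−M2)/(6·1)=239/75, b=Δ2−h2·(2M2+M3)/6=-368/75
seg 3: a=-3, c=M3/2=107/25, d=(M4−M3)/(6·3)=-89/135, b=Δ3−h3·(2M3+M4)/6=-443/75
seg 4: a=0, c=M4/2=-124/75, d=(M5−M4)/(6·3)=124/675, b=Δ4−h4·(2M4+M5)/6=148/75
t_q=23/2 → seg 4, τ=3/2; S=0+148/75·τ+-124/75·τ²+124/675·τ³=-7/50

  seg 0: a=2 b=-374/75 c=0 d=199/675
  seg 1: a=-5 b=223/75 c=199/75 d=-119/135
  seg 2: a=4 b=-368/75 c=-132/25 d=239/75
  seg 3: a=-3 b=-443/75 c=107/25 d=-89/135
  seg 4: a=0 b=148/75 c=-124/75 d=124/675
S(23/2) = -7/50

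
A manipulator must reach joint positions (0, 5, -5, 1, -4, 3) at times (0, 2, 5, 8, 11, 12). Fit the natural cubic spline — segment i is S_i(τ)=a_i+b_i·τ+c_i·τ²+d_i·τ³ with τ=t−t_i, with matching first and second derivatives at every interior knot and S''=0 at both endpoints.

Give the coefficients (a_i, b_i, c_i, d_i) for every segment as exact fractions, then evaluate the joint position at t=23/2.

Δ: Δ0=5/2, Δ1=-10/3, Δ2=2, Δ3=-5/3, Δ4=7
row 1: diag=10, rhs=-35; c'=3/10, d'=-7/2
row 2: denom=12−3·3/10=111/10; d'=(32−3·-7/2)/(111/10)=425/111
row 3: denom=12−3·10/37=414/37; d'=(-22−3·425/111)/(414/37)=-413/138
row 4: denom=8−3·37/138=331/46; d'=(52−3·-413/138)/(331/46)=2805/331
back: M4=2805/331
back: M3=-413/138−37/138·2805/331=-5228/993
back: M2=425/111−10/37·-5228/993=5215/993
back: M1=-7/2−3/10·5215/993=-1680/331
M: M0=0, M1=-1680/331, M2=5215/993, M3=-5228/993, M4=2805/331, M5=0
seg 0: a=0, c=M0/2=0, d=(M1−M0)/(6·2)=-140/331, b=Δ0−h0·(2M0+M1)/6=2775/662
seg 1: a=5, c=M1/2=-840/331, d=(M2−M1)/(6·3)=10255/17874, b=Δ1−h1·(2M1+M2)/6=-585/662
seg 2: a=-5, c=M2/2=5215/1986, d=(M3−M2)/(6·3)=-3481/5958, b=Δ2−h2·(2M2+M3)/6=-205/331
seg 3: a=1, c=M3/2=-2614/993, d=(M4−M3)/(6·3)=13643/17874, b=Δ3−h3·(2M3+M4)/6=-423/662
seg 4: a=-4, c=M4/2=2805/662, d=(M5−M4)/(6·1)=-935/662, b=Δ4−h4·(2M4+M5)/6=1382/331
t_q=23/2 → seg 4, τ=1/2; S=-4+1382/331·τ+2805/662·τ²+-935/662·τ³=-5453/5296

  seg 0: a=0 b=2775/662 c=0 d=-140/331
  seg 1: a=5 b=-585/662 c=-840/331 d=10255/17874
  seg 2: a=-5 b=-205/331 c=5215/1986 d=-3481/5958
  seg 3: a=1 b=-423/662 c=-2614/993 d=13643/17874
  seg 4: a=-4 b=1382/331 c=2805/662 d=-935/662
S(23/2) = -5453/5296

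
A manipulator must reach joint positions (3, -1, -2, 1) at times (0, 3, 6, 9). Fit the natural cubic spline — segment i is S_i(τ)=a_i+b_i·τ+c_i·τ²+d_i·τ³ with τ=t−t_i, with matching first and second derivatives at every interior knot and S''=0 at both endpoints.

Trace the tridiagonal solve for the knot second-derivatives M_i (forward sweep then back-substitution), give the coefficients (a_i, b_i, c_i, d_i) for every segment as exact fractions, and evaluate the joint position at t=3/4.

  seg 0: a=3 b=-68/45 c=0 d=8/405
  seg 1: a=-1 b=-44/45 c=8/45 d=1/81
  seg 2: a=-2 b=19/45 c=13/45 d=-13/405
S(3/4) = 15/8

Δ: Δ0=-4/3, Δ1=-1/3, Δ2=1
row 1: diag=12, rhs=6; c'=1/4, d'=1/2
row 2: denom=12−3·1/4=45/4; d'=(8−3·1/2)/(45/4)=26/45
back: M2=26/45
back: M1=1/2−1/4·26/45=16/45
M: M0=0, M1=16/45, M2=26/45, M3=0
seg 0: a=3, c=M0/2=0, d=(M1−M0)/(6·3)=8/405, b=Δ0−h0·(2M0+M1)/6=-68/45
seg 1: a=-1, c=M1/2=8/45, d=(M2−M1)/(6·3)=1/81, b=Δ1−h1·(2M1+M2)/6=-44/45
seg 2: a=-2, c=M2/2=13/45, d=(M3−M2)/(6·3)=-13/405, b=Δ2−h2·(2M2+M3)/6=19/45
t_q=3/4 → seg 0, τ=3/4; S=3+-68/45·τ+0·τ²+8/405·τ³=15/8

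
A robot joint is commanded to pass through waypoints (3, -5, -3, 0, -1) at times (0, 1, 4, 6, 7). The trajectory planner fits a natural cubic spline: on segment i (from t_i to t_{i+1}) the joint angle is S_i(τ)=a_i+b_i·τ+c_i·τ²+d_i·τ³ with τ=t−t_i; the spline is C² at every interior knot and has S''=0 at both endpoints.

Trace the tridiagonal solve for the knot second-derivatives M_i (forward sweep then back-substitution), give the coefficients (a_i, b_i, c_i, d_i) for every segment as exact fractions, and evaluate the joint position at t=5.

  seg 0: a=3 b=-5411/591 c=0 d=683/591
  seg 1: a=-5 b=-3362/591 c=683/197 d=-797/1773
  seg 2: a=-3 b=1759/591 c=-114/197 d=-377/4728
  seg 3: a=0 b=-349/1182 c=-833/788 d=833/2364
S(5) = -1075/1576

Δ: Δ0=-8, Δ1=2/3, Δ2=3/2, Δ3=-1
row 1: diag=8, rhs=52; c'=3/8, d'=13/2
row 2: denom=10−3·3/8=71/8; d'=(5−3·13/2)/(71/8)=-116/71
row 3: denom=6−2·16/71=394/71; d'=(-15−2·-116/71)/(394/71)=-833/394
back: M3=-833/394
back: M2=-116/71−16/71·-833/394=-228/197
back: M1=13/2−3/8·-228/197=1366/197
M: M0=0, M1=1366/197, M2=-228/197, M3=-833/394, M4=0
seg 0: a=3, c=M0/2=0, d=(M1−M0)/(6·1)=683/591, b=Δ0−h0·(2M0+M1)/6=-5411/591
seg 1: a=-5, c=M1/2=683/197, d=(M2−M1)/(6·3)=-797/1773, b=Δ1−h1·(2M1+M2)/6=-3362/591
seg 2: a=-3, c=M2/2=-114/197, d=(M3−M2)/(6·2)=-377/4728, b=Δ2−h2·(2M2+M3)/6=1759/591
seg 3: a=0, c=M3/2=-833/788, d=(M4−M3)/(6·1)=833/2364, b=Δ3−h3·(2M3+M4)/6=-349/1182
t_q=5 → seg 2, τ=1; S=-3+1759/591·τ+-114/197·τ²+-377/4728·τ³=-1075/1576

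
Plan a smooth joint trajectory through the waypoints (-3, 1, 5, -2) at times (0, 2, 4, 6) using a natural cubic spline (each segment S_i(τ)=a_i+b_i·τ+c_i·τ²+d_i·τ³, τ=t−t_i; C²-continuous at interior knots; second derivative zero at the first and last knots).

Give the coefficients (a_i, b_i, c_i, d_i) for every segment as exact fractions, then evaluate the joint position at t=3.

  seg 0: a=-3 b=49/30 c=0 d=11/120
  seg 1: a=1 b=41/15 c=11/20 d=-11/24
  seg 2: a=5 b=-17/30 c=-11/5 d=11/30
S(3) = 153/40

Δ: Δ0=2, Δ1=2, Δ2=-7/2
row 1: diag=8, rhs=0; c'=1/4, d'=0
row 2: denom=8−2·1/4=15/2; d'=(-33−2·0)/(15/2)=-22/5
back: M2=-22/5
back: M1=0−1/4·-22/5=11/10
M: M0=0, M1=11/10, M2=-22/5, M3=0
seg 0: a=-3, c=M0/2=0, d=(M1−M0)/(6·2)=11/120, b=Δ0−h0·(2M0+M1)/6=49/30
seg 1: a=1, c=M1/2=11/20, d=(M2−M1)/(6·2)=-11/24, b=Δ1−h1·(2M1+M2)/6=41/15
seg 2: a=5, c=M2/2=-11/5, d=(M3−M2)/(6·2)=11/30, b=Δ2−h2·(2M2+M3)/6=-17/30
t_q=3 → seg 1, τ=1; S=1+41/15·τ+11/20·τ²+-11/24·τ³=153/40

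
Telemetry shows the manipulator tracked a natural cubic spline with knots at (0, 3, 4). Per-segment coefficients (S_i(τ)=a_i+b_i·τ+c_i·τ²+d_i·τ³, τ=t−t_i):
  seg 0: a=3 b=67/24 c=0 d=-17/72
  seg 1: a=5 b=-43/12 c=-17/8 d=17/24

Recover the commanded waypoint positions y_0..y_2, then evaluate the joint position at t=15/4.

y_0 = S_0(0) = a_0 = 3
y_1 = S_1(0) = a_1 = 5
y_2 = S_1(1) = 0
t_q=15/4 is in segment 1 (τ=3/4); S_1(τ)=725/512

y_0=3 y_1=5 y_2=0
S(15/4) = 725/512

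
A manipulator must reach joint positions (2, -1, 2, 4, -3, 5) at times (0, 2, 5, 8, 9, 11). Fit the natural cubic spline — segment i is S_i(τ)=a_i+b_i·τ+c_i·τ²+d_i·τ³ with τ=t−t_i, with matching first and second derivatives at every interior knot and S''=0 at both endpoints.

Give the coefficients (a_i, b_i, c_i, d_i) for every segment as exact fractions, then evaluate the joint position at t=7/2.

Δ: Δ0=-3/2, Δ1=1, Δ2=2/3, Δ3=-7, Δ4=4
row 1: diag=10, rhs=15; c'=3/10, d'=3/2
row 2: denom=12−3·3/10=111/10; d'=(-2−3·3/2)/(111/10)=-65/111
row 3: denom=8−3·10/37=266/37; d'=(-46−3·-65/111)/(266/37)=-1637/266
row 4: denom=6−1·37/266=1559/266; d'=(66−1·-1637/266)/(1559/266)=19193/1559
back: M4=19193/1559
back: M3=-1637/266−37/266·19193/1559=-12264/1559
back: M2=-65/111−10/37·-12264/1559=7205/4677
back: M1=3/2−3/10·7205/4677=1618/1559
M: M0=0, M1=1618/1559, M2=7205/4677, M3=-12264/1559, M4=19193/1559, M5=0
seg 0: a=2, c=M0/2=0, d=(M1−M0)/(6·2)=809/9354, b=Δ0−h0·(2M0+M1)/6=-17267/9354
seg 1: a=-1, c=M1/2=809/1559, d=(M2−M1)/(6·3)=2351/84186, b=Δ1−h1·(2M1+M2)/6=-7559/9354
seg 2: a=2, c=M2/2=7205/9354, d=(M3−M2)/(6·3)=-43997/84186, b=Δ2−h2·(2M2+M3)/6=14309/4677
seg 3: a=4, c=M3/2=-6132/1559, d=(M4−M3)/(6·1)=31457/9354, b=Δ3−h3·(2M3+M4)/6=-60143/9354
seg 4: a=-3, c=M4/2=19193/3118, d=(M5−M4)/(6·2)=-19193/18708, b=Δ4−h4·(2M4+M5)/6=-19678/4677
t_q=7/2 → seg 1, τ=3/2; S=-1+-7559/9354·τ+809/1559·τ²+2351/84186·τ³=-23705/24944

  seg 0: a=2 b=-17267/9354 c=0 d=809/9354
  seg 1: a=-1 b=-7559/9354 c=809/1559 d=2351/84186
  seg 2: a=2 b=14309/4677 c=7205/9354 d=-43997/84186
  seg 3: a=4 b=-60143/9354 c=-6132/1559 d=31457/9354
  seg 4: a=-3 b=-19678/4677 c=19193/3118 d=-19193/18708
S(7/2) = -23705/24944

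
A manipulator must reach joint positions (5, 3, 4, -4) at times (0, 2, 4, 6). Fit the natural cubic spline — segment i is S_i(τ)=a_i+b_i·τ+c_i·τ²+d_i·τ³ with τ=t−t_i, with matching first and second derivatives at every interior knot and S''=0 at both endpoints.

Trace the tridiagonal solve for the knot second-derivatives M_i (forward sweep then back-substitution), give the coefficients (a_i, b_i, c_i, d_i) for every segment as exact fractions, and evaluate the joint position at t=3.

  seg 0: a=5 b=-17/10 c=0 d=7/40
  seg 1: a=3 b=2/5 c=21/20 d=-1/2
  seg 2: a=4 b=-7/5 c=-39/20 d=13/40
S(3) = 79/20

Δ: Δ0=-1, Δ1=1/2, Δ2=-4
row 1: diag=8, rhs=9; c'=1/4, d'=9/8
row 2: denom=8−2·1/4=15/2; d'=(-27−2·9/8)/(15/2)=-39/10
back: M2=-39/10
back: M1=9/8−1/4·-39/10=21/10
M: M0=0, M1=21/10, M2=-39/10, M3=0
seg 0: a=5, c=M0/2=0, d=(M1−M0)/(6·2)=7/40, b=Δ0−h0·(2M0+M1)/6=-17/10
seg 1: a=3, c=M1/2=21/20, d=(M2−M1)/(6·2)=-1/2, b=Δ1−h1·(2M1+M2)/6=2/5
seg 2: a=4, c=M2/2=-39/20, d=(M3−M2)/(6·2)=13/40, b=Δ2−h2·(2M2+M3)/6=-7/5
t_q=3 → seg 1, τ=1; S=3+2/5·τ+21/20·τ²+-1/2·τ³=79/20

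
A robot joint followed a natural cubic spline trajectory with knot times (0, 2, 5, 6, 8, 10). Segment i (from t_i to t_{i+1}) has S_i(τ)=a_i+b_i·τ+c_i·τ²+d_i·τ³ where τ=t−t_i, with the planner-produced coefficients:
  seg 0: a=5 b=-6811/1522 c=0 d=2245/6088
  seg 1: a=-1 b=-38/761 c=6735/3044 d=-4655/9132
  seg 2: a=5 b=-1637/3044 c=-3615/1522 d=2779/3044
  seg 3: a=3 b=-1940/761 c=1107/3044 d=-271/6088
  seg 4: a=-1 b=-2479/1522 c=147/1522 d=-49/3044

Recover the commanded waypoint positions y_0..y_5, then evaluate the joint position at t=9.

y_0=5 y_1=-1 y_2=5 y_3=3 y_4=-1 y_5=-4
S(9) = -7757/3044

y_0 = S_0(0) = a_0 = 5
y_1 = S_1(0) = a_1 = -1
y_2 = S_2(0) = a_2 = 5
y_3 = S_3(0) = a_3 = 3
y_4 = S_4(0) = a_4 = -1
y_5 = S_4(2) = -4
t_q=9 is in segment 4 (τ=1); S_4(τ)=-7757/3044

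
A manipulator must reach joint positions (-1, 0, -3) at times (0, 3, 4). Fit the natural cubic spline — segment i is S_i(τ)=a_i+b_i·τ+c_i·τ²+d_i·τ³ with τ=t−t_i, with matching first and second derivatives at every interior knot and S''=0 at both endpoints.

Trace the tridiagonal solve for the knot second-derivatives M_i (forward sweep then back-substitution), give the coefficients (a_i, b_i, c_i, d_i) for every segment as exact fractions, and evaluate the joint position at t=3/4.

  seg 0: a=-1 b=19/12 c=0 d=-5/36
  seg 1: a=0 b=-13/6 c=-5/4 d=5/12
S(3/4) = 33/256

Δ: Δ0=1/3, Δ1=-3
row 1: diag=8, rhs=-20; c'=1/8, d'=-5/2
back: M1=-5/2
M: M0=0, M1=-5/2, M2=0
seg 0: a=-1, c=M0/2=0, d=(M1−M0)/(6·3)=-5/36, b=Δ0−h0·(2M0+M1)/6=19/12
seg 1: a=0, c=M1/2=-5/4, d=(M2−M1)/(6·1)=5/12, b=Δ1−h1·(2M1+M2)/6=-13/6
t_q=3/4 → seg 0, τ=3/4; S=-1+19/12·τ+0·τ²+-5/36·τ³=33/256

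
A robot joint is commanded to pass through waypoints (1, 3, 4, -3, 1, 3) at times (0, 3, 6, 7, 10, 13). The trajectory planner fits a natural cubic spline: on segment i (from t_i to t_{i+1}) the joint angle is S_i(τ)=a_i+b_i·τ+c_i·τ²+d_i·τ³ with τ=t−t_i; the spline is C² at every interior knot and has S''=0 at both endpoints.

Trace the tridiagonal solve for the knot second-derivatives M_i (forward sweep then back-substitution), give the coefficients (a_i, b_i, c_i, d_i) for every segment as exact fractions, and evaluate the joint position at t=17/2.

  seg 0: a=1 b=-38/275 c=0 d=664/7425
  seg 1: a=3 b=626/275 c=664/825 d=-719/1485
  seg 2: a=4 b=-1641/275 c=-977/275 d=63/25
  seg 3: a=-3 b=-1516/275 c=1102/275 d=-854/1485
  seg 4: a=1 b=826/275 c=-964/825 d=964/7425
S(17/2) = -4613/1100

Δ: Δ0=2/3, Δ1=1/3, Δ2=-7, Δ3=4/3, Δ4=2/3
row 1: diag=12, rhs=-2; c'=1/4, d'=-1/6
row 2: denom=8−3·1/4=29/4; d'=(-44−3·-1/6)/(29/4)=-6
row 3: denom=8−1·4/29=228/29; d'=(50−1·-6)/(228/29)=406/57
row 4: denom=12−3·29/76=825/76; d'=(-4−3·406/57)/(825/76)=-1928/825
back: M4=-1928/825
back: M3=406/57−29/76·-1928/825=2204/275
back: M2=-6−4/29·2204/275=-1954/275
back: M1=-1/6−1/4·-1954/275=1328/825
M: M0=0, M1=1328/825, M2=-1954/275, M3=2204/275, M4=-1928/825, M5=0
seg 0: a=1, c=M0/2=0, d=(M1−M0)/(6·3)=664/7425, b=Δ0−h0·(2M0+M1)/6=-38/275
seg 1: a=3, c=M1/2=664/825, d=(M2−M1)/(6·3)=-719/1485, b=Δ1−h1·(2M1+M2)/6=626/275
seg 2: a=4, c=M2/2=-977/275, d=(M3−M2)/(6·1)=63/25, b=Δ2−h2·(2M2+M3)/6=-1641/275
seg 3: a=-3, c=M3/2=1102/275, d=(M4−M3)/(6·3)=-854/1485, b=Δ3−h3·(2M3+M4)/6=-1516/275
seg 4: a=1, c=M4/2=-964/825, d=(M5−M4)/(6·3)=964/7425, b=Δ4−h4·(2M4+M5)/6=826/275
t_q=17/2 → seg 3, τ=3/2; S=-3+-1516/275·τ+1102/275·τ²+-854/1485·τ³=-4613/1100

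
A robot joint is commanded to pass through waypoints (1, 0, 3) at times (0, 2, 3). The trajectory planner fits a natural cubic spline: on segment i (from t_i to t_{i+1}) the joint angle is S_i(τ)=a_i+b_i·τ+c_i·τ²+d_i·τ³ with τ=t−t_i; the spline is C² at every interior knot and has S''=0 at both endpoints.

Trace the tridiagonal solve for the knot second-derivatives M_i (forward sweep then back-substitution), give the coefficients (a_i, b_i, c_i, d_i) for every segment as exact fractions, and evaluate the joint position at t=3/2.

  seg 0: a=1 b=-5/3 c=0 d=7/24
  seg 1: a=0 b=11/6 c=7/4 d=-7/12
S(3/2) = -33/64

Δ: Δ0=-1/2, Δ1=3
row 1: diag=6, rhs=21; c'=1/6, d'=7/2
back: M1=7/2
M: M0=0, M1=7/2, M2=0
seg 0: a=1, c=M0/2=0, d=(M1−M0)/(6·2)=7/24, b=Δ0−h0·(2M0+M1)/6=-5/3
seg 1: a=0, c=M1/2=7/4, d=(M2−M1)/(6·1)=-7/12, b=Δ1−h1·(2M1+M2)/6=11/6
t_q=3/2 → seg 0, τ=3/2; S=1+-5/3·τ+0·τ²+7/24·τ³=-33/64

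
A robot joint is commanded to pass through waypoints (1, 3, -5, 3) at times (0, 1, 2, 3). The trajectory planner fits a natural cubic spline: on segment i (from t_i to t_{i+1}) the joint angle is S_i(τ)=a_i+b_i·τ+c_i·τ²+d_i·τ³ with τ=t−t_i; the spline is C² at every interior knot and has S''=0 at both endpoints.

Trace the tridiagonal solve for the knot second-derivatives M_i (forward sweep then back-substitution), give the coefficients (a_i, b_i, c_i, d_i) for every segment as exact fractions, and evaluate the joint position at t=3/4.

  seg 0: a=1 b=86/15 c=0 d=-56/15
  seg 1: a=3 b=-82/15 c=-56/5 d=26/3
  seg 2: a=-5 b=-28/15 c=74/5 d=-74/15
S(3/4) = 149/40

Δ: Δ0=2, Δ1=-8, Δ2=8
row 1: diag=4, rhs=-60; c'=1/4, d'=-15
row 2: denom=4−1·1/4=15/4; d'=(96−1·-15)/(15/4)=148/5
back: M2=148/5
back: M1=-15−1/4·148/5=-112/5
M: M0=0, M1=-112/5, M2=148/5, M3=0
seg 0: a=1, c=M0/2=0, d=(M1−M0)/(6·1)=-56/15, b=Δ0−h0·(2M0+M1)/6=86/15
seg 1: a=3, c=M1/2=-56/5, d=(M2−M1)/(6·1)=26/3, b=Δ1−h1·(2M1+M2)/6=-82/15
seg 2: a=-5, c=M2/2=74/5, d=(M3−M2)/(6·1)=-74/15, b=Δ2−h2·(2M2+M3)/6=-28/15
t_q=3/4 → seg 0, τ=3/4; S=1+86/15·τ+0·τ²+-56/15·τ³=149/40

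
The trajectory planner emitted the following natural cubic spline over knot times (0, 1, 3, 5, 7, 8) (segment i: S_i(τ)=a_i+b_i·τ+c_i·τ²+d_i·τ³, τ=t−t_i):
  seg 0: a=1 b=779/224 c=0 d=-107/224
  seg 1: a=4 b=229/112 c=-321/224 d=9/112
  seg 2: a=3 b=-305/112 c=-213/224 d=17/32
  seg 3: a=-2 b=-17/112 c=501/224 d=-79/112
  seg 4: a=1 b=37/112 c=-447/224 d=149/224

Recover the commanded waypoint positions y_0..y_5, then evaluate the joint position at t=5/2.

y_0 = S_0(0) = a_0 = 1
y_1 = S_1(0) = a_1 = 4
y_2 = S_2(0) = a_2 = 3
y_3 = S_3(0) = a_3 = -2
y_4 = S_4(0) = a_4 = 1
y_5 = S_4(1) = 0
t_q=5/2 is in segment 1 (τ=3/2); S_1(τ)=1843/448

y_0=1 y_1=4 y_2=3 y_3=-2 y_4=1 y_5=0
S(5/2) = 1843/448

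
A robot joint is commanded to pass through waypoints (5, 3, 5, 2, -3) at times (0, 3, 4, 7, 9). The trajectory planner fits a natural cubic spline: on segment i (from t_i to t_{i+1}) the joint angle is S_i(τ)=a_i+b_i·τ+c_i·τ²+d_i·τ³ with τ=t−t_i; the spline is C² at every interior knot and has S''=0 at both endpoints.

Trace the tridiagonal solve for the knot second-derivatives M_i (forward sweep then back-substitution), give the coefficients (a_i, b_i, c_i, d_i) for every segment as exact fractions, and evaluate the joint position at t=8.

Δ: Δ0=-2/3, Δ1=2, Δ2=-1, Δ3=-5/2
row 1: diag=8, rhs=16; c'=1/8, d'=2
row 2: denom=8−1·1/8=63/8; d'=(-18−1·2)/(63/8)=-160/63
row 3: denom=10−3·8/21=62/7; d'=(-9−3·-160/63)/(62/7)=-29/186
back: M3=-29/186
back: M2=-160/63−8/21·-29/186=-692/279
back: M1=2−1/8·-692/279=1289/558
M: M0=0, M1=1289/558, M2=-692/279, M3=-29/186, M4=0
seg 0: a=5, c=M0/2=0, d=(M1−M0)/(6·3)=1289/10044, b=Δ0−h0·(2M0+M1)/6=-2033/1116
seg 1: a=3, c=M1/2=1289/1116, d=(M2−M1)/(6·1)=-99/124, b=Δ1−h1·(2M1+M2)/6=917/558
seg 2: a=5, c=M2/2=-346/279, d=(M3−M2)/(6·3)=1297/10044, b=Δ2−h2·(2M2+M3)/6=1739/1116
seg 3: a=2, c=M3/2=-29/372, d=(M4−M3)/(6·2)=29/2232, b=Δ3−h3·(2M3+M4)/6=-1337/558
t_q=8 → seg 3, τ=1; S=2+-1337/558·τ+-29/372·τ²+29/2232·τ³=-343/744

  seg 0: a=5 b=-2033/1116 c=0 d=1289/10044
  seg 1: a=3 b=917/558 c=1289/1116 d=-99/124
  seg 2: a=5 b=1739/1116 c=-346/279 d=1297/10044
  seg 3: a=2 b=-1337/558 c=-29/372 d=29/2232
S(8) = -343/744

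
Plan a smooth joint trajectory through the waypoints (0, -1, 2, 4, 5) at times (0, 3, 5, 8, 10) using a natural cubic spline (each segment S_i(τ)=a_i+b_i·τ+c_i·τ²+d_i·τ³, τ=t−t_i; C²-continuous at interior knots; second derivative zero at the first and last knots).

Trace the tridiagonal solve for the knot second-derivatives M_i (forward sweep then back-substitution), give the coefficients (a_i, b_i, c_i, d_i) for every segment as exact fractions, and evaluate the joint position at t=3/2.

Δ: Δ0=-1/3, Δ1=3/2, Δ2=2/3, Δ3=1/2
row 1: diag=10, rhs=11; c'=1/5, d'=11/10
row 2: denom=10−2·1/5=48/5; d'=(-5−2·11/10)/(48/5)=-3/4
row 3: denom=10−3·5/16=145/16; d'=(-1−3·-3/4)/(145/16)=4/29
back: M3=4/29
back: M2=-3/4−5/16·4/29=-23/29
back: M1=11/10−1/5·-23/29=73/58
M: M0=0, M1=73/58, M2=-23/29, M3=4/29, M4=0
seg 0: a=0, c=M0/2=0, d=(M1−M0)/(6·3)=73/1044, b=Δ0−h0·(2M0+M1)/6=-335/348
seg 1: a=-1, c=M1/2=73/116, d=(M2−M1)/(6·2)=-119/696, b=Δ1−h1·(2M1+M2)/6=161/174
seg 2: a=2, c=M2/2=-23/58, d=(M3−M2)/(6·3)=3/58, b=Δ2−h2·(2M2+M3)/6=121/87
seg 3: a=4, c=M3/2=2/29, d=(M4−M3)/(6·2)=-1/87, b=Δ3−h3·(2M3+M4)/6=71/174
t_q=3/2 → seg 0, τ=3/2; S=0+-335/348·τ+0·τ²+73/1044·τ³=-1121/928

  seg 0: a=0 b=-335/348 c=0 d=73/1044
  seg 1: a=-1 b=161/174 c=73/116 d=-119/696
  seg 2: a=2 b=121/87 c=-23/58 d=3/58
  seg 3: a=4 b=71/174 c=2/29 d=-1/87
S(3/2) = -1121/928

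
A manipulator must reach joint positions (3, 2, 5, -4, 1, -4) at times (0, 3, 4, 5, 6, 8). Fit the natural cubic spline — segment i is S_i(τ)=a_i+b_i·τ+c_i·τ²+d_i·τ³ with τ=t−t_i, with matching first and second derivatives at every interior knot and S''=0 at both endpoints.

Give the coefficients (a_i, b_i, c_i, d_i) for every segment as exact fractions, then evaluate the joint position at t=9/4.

  seg 0: a=3 b=-2621/798 c=0 d=785/2394
  seg 1: a=2 b=2222/399 c=785/266 d=-4405/798
  seg 2: a=5 b=-4061/798 c=-1810/133 d=7739/798
  seg 3: a=-4 b=-1282/399 c=4119/266 d=-829/114
  seg 4: a=1 b=4741/798 c=-842/133 d=421/399
S(9/4) = -1593/2432

Δ: Δ0=-1/3, Δ1=3, Δ2=-9, Δ3=5, Δ4=-5/2
row 1: diag=8, rhs=20; c'=1/8, d'=5/2
row 2: denom=4−1·1/8=31/8; d'=(-72−1·5/2)/(31/8)=-596/31
row 3: denom=4−1·8/31=116/31; d'=(84−1·-596/31)/(116/31)=800/29
row 4: denom=6−1·31/116=665/116; d'=(-45−1·800/29)/(665/116)=-1684/133
back: M4=-1684/133
back: M3=800/29−31/116·-1684/133=4119/133
back: M2=-596/31−8/31·4119/133=-3620/133
back: M1=5/2−1/8·-3620/133=785/133
M: M0=0, M1=785/133, M2=-3620/133, M3=4119/133, M4=-1684/133, M5=0
seg 0: a=3, c=M0/2=0, d=(M1−M0)/(6·3)=785/2394, b=Δ0−h0·(2M0+M1)/6=-2621/798
seg 1: a=2, c=M1/2=785/266, d=(M2−M1)/(6·1)=-4405/798, b=Δ1−h1·(2M1+M2)/6=2222/399
seg 2: a=5, c=M2/2=-1810/133, d=(M3−M2)/(6·1)=7739/798, b=Δ2−h2·(2M2+M3)/6=-4061/798
seg 3: a=-4, c=M3/2=4119/266, d=(M4−M3)/(6·1)=-829/114, b=Δ3−h3·(2M3+M4)/6=-1282/399
seg 4: a=1, c=M4/2=-842/133, d=(M5−M4)/(6·2)=421/399, b=Δ4−h4·(2M4+M5)/6=4741/798
t_q=9/4 → seg 0, τ=9/4; S=3+-2621/798·τ+0·τ²+785/2394·τ³=-1593/2432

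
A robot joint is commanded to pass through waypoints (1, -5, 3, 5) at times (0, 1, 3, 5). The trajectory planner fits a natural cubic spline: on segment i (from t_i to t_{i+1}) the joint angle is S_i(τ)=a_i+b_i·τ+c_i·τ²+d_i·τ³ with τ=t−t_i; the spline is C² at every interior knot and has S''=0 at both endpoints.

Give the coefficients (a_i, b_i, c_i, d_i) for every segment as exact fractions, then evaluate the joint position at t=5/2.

  seg 0: a=1 b=-175/22 c=0 d=43/22
  seg 1: a=-5 b=-23/11 c=129/22 d=-31/22
  seg 2: a=3 b=49/11 c=-57/22 d=19/44
S(5/2) = 53/176

Δ: Δ0=-6, Δ1=4, Δ2=1
row 1: diag=6, rhs=60; c'=1/3, d'=10
row 2: denom=8−2·1/3=22/3; d'=(-18−2·10)/(22/3)=-57/11
back: M2=-57/11
back: M1=10−1/3·-57/11=129/11
M: M0=0, M1=129/11, M2=-57/11, M3=0
seg 0: a=1, c=M0/2=0, d=(M1−M0)/(6·1)=43/22, b=Δ0−h0·(2M0+M1)/6=-175/22
seg 1: a=-5, c=M1/2=129/22, d=(M2−M1)/(6·2)=-31/22, b=Δ1−h1·(2M1+M2)/6=-23/11
seg 2: a=3, c=M2/2=-57/22, d=(M3−M2)/(6·2)=19/44, b=Δ2−h2·(2M2+M3)/6=49/11
t_q=5/2 → seg 1, τ=3/2; S=-5+-23/11·τ+129/22·τ²+-31/22·τ³=53/176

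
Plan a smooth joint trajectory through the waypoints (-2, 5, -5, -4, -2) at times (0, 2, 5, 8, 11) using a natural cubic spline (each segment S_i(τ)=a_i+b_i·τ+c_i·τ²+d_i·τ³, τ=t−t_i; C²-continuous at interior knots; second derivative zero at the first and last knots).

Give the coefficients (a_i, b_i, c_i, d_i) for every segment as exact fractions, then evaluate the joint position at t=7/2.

  seg 0: a=-2 b=1075/207 c=0 d=-701/1656
  seg 1: a=5 b=47/414 c=-701/276 d=3455/7452
  seg 2: a=-5 b=-2159/828 c=338/207 d=-1621/7452
  seg 3: a=-4 b=545/414 c=-269/828 d=269/7452
S(7/2) = 751/736

Δ: Δ0=7/2, Δ1=-10/3, Δ2=1/3, Δ3=2/3
row 1: diag=10, rhs=-41; c'=3/10, d'=-41/10
row 2: denom=12−3·3/10=111/10; d'=(22−3·-41/10)/(111/10)=343/111
row 3: denom=12−3·10/37=414/37; d'=(2−3·343/111)/(414/37)=-269/414
back: M3=-269/414
back: M2=343/111−10/37·-269/414=676/207
back: M1=-41/10−3/10·676/207=-701/138
M: M0=0, M1=-701/138, M2=676/207, M3=-269/414, M4=0
seg 0: a=-2, c=M0/2=0, d=(M1−M0)/(6·2)=-701/1656, b=Δ0−h0·(2M0+M1)/6=1075/207
seg 1: a=5, c=M1/2=-701/276, d=(M2−M1)/(6·3)=3455/7452, b=Δ1−h1·(2M1+M2)/6=47/414
seg 2: a=-5, c=M2/2=338/207, d=(M3−M2)/(6·3)=-1621/7452, b=Δ2−h2·(2M2+M3)/6=-2159/828
seg 3: a=-4, c=M3/2=-269/828, d=(M4−M3)/(6·3)=269/7452, b=Δ3−h3·(2M3+M4)/6=545/414
t_q=7/2 → seg 1, τ=3/2; S=5+47/414·τ+-701/276·τ²+3455/7452·τ³=751/736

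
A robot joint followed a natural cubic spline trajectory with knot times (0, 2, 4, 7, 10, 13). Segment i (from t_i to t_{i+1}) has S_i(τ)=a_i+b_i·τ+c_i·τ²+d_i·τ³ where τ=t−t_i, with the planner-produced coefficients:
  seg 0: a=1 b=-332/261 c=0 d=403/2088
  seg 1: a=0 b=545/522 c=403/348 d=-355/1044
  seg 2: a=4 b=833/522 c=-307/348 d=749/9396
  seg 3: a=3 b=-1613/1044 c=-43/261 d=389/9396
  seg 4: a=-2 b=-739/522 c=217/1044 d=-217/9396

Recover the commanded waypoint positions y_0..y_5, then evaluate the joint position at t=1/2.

y_0=1 y_1=0 y_2=4 y_3=3 y_4=-2 y_5=-5
S(1/2) = 2161/5568

y_0 = S_0(0) = a_0 = 1
y_1 = S_1(0) = a_1 = 0
y_2 = S_2(0) = a_2 = 4
y_3 = S_3(0) = a_3 = 3
y_4 = S_4(0) = a_4 = -2
y_5 = S_4(3) = -5
t_q=1/2 is in segment 0 (τ=1/2); S_0(τ)=2161/5568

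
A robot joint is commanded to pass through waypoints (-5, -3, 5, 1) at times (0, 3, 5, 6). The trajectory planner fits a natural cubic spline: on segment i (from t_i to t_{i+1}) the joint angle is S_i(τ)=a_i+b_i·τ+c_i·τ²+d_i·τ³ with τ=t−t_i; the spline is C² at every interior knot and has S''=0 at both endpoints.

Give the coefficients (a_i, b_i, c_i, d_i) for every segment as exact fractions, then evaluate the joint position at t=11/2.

Δ: Δ0=2/3, Δ1=4, Δ2=-4
row 1: diag=10, rhs=20; c'=1/5, d'=2
row 2: denom=6−2·1/5=28/5; d'=(-48−2·2)/(28/5)=-65/7
back: M2=-65/7
back: M1=2−1/5·-65/7=27/7
M: M0=0, M1=27/7, M2=-65/7, M3=0
seg 0: a=-5, c=M0/2=0, d=(M1−M0)/(6·3)=3/14, b=Δ0−h0·(2M0+M1)/6=-53/42
seg 1: a=-3, c=M1/2=27/14, d=(M2−M1)/(6·2)=-23/21, b=Δ1−h1·(2M1+M2)/6=95/21
seg 2: a=5, c=M2/2=-65/14, d=(M3−M2)/(6·1)=65/42, b=Δ2−h2·(2M2+M3)/6=-19/21
t_q=11/2 → seg 2, τ=1/2; S=5+-19/21·τ+-65/14·τ²+65/42·τ³=401/112

  seg 0: a=-5 b=-53/42 c=0 d=3/14
  seg 1: a=-3 b=95/21 c=27/14 d=-23/21
  seg 2: a=5 b=-19/21 c=-65/14 d=65/42
S(11/2) = 401/112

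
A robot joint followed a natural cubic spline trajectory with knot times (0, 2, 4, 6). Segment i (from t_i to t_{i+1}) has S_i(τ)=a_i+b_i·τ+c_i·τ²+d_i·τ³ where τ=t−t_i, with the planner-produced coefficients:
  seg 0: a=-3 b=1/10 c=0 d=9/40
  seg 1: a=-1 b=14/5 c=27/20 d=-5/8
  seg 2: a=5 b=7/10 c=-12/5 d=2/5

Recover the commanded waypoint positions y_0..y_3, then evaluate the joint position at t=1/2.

y_0=-3 y_1=-1 y_2=5 y_3=0
S(1/2) = -187/64

y_0 = S_0(0) = a_0 = -3
y_1 = S_1(0) = a_1 = -1
y_2 = S_2(0) = a_2 = 5
y_3 = S_2(2) = 0
t_q=1/2 is in segment 0 (τ=1/2); S_0(τ)=-187/64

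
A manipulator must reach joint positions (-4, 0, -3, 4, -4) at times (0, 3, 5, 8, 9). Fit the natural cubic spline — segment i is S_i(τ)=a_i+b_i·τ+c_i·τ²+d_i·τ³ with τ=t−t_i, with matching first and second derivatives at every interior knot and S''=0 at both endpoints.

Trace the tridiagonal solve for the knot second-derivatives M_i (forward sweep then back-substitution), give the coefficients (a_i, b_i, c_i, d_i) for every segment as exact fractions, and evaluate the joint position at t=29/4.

  seg 0: a=-4 b=3755/1356 c=0 d=-649/4068
  seg 1: a=0 b=-1043/678 c=-649/452 d=1973/2712
  seg 2: a=-3 b=491/339 c=331/113 d=-893/1017
  seg 3: a=4 b=-1588/339 c=-562/113 d=562/339
S(29/4) = 36783/7232

Δ: Δ0=4/3, Δ1=-3/2, Δ2=7/3, Δ3=-8
row 1: diag=10, rhs=-17; c'=1/5, d'=-17/10
row 2: denom=10−2·1/5=48/5; d'=(23−2·-17/10)/(48/5)=11/4
row 3: denom=8−3·5/16=113/16; d'=(-62−3·11/4)/(113/16)=-1124/113
back: M3=-1124/113
back: M2=11/4−5/16·-1124/113=662/113
back: M1=-17/10−1/5·662/113=-649/226
M: M0=0, M1=-649/226, M2=662/113, M3=-1124/113, M4=0
seg 0: a=-4, c=M0/2=0, d=(M1−M0)/(6·3)=-649/4068, b=Δ0−h0·(2M0+M1)/6=3755/1356
seg 1: a=0, c=M1/2=-649/452, d=(M2−M1)/(6·2)=1973/2712, b=Δ1−h1·(2M1+M2)/6=-1043/678
seg 2: a=-3, c=M2/2=331/113, d=(M3−M2)/(6·3)=-893/1017, b=Δ2−h2·(2M2+M3)/6=491/339
seg 3: a=4, c=M3/2=-562/113, d=(M4−M3)/(6·1)=562/339, b=Δ3−h3·(2M3+M4)/6=-1588/339
t_q=29/4 → seg 2, τ=9/4; S=-3+491/339·τ+331/113·τ²+-893/1017·τ³=36783/7232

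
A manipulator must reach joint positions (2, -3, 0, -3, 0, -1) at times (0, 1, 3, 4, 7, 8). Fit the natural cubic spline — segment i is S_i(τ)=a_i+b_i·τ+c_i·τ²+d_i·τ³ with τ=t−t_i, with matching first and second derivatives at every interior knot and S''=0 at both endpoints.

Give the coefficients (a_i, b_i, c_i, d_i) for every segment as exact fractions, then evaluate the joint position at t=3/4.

Δ: Δ0=-5, Δ1=3/2, Δ2=-3, Δ3=1, Δ4=-1
row 1: diag=6, rhs=39; c'=1/3, d'=13/2
row 2: denom=6−2·1/3=16/3; d'=(-27−2·13/2)/(16/3)=-15/2
row 3: denom=8−1·3/16=125/16; d'=(24−1·-15/2)/(125/16)=504/125
row 4: denom=8−3·48/125=856/125; d'=(-12−3·504/125)/(856/125)=-753/214
back: M4=-753/214
back: M3=504/125−48/125·-753/214=576/107
back: M2=-15/2−3/16·576/107=-1821/214
back: M1=13/2−1/3·-1821/214=999/107
M: M0=0, M1=999/107, M2=-1821/214, M3=576/107, M4=-753/214, M5=0
seg 0: a=2, c=M0/2=0, d=(M1−M0)/(6·1)=333/214, b=Δ0−h0·(2M0+M1)/6=-1403/214
seg 1: a=-3, c=M1/2=999/214, d=(M2−M1)/(6·2)=-1273/856, b=Δ1−h1·(2M1+M2)/6=-202/107
seg 2: a=0, c=M2/2=-1821/428, d=(M3−M2)/(6·1)=991/428, b=Δ2−h2·(2M2+M3)/6=-227/214
seg 3: a=-3, c=M3/2=288/107, d=(M4−M3)/(6·3)=-635/1284, b=Δ3−h3·(2M3+M4)/6=-1123/428
seg 4: a=0, c=M4/2=-753/428, d=(M5−M4)/(6·1)=251/428, b=Δ4−h4·(2M4+M5)/6=37/214
t_q=3/4 → seg 0, τ=3/4; S=2+-1403/214·τ+0·τ²+333/214·τ³=-30961/13696

  seg 0: a=2 b=-1403/214 c=0 d=333/214
  seg 1: a=-3 b=-202/107 c=999/214 d=-1273/856
  seg 2: a=0 b=-227/214 c=-1821/428 d=991/428
  seg 3: a=-3 b=-1123/428 c=288/107 d=-635/1284
  seg 4: a=0 b=37/214 c=-753/428 d=251/428
S(3/4) = -30961/13696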